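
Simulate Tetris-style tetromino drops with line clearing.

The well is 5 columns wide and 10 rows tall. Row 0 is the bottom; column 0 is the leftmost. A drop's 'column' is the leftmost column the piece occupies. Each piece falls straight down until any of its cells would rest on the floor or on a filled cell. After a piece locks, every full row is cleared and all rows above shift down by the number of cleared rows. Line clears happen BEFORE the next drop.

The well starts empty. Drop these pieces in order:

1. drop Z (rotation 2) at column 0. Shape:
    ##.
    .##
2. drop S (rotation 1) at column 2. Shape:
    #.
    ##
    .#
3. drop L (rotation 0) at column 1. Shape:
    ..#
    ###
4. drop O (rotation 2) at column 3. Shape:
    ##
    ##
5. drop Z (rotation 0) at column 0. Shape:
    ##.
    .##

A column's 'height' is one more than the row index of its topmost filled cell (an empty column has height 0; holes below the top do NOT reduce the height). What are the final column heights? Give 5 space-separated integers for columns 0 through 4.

Answer: 6 6 5 7 7

Derivation:
Drop 1: Z rot2 at col 0 lands with bottom-row=0; cleared 0 line(s) (total 0); column heights now [2 2 1 0 0], max=2
Drop 2: S rot1 at col 2 lands with bottom-row=0; cleared 0 line(s) (total 0); column heights now [2 2 3 2 0], max=3
Drop 3: L rot0 at col 1 lands with bottom-row=3; cleared 0 line(s) (total 0); column heights now [2 4 4 5 0], max=5
Drop 4: O rot2 at col 3 lands with bottom-row=5; cleared 0 line(s) (total 0); column heights now [2 4 4 7 7], max=7
Drop 5: Z rot0 at col 0 lands with bottom-row=4; cleared 0 line(s) (total 0); column heights now [6 6 5 7 7], max=7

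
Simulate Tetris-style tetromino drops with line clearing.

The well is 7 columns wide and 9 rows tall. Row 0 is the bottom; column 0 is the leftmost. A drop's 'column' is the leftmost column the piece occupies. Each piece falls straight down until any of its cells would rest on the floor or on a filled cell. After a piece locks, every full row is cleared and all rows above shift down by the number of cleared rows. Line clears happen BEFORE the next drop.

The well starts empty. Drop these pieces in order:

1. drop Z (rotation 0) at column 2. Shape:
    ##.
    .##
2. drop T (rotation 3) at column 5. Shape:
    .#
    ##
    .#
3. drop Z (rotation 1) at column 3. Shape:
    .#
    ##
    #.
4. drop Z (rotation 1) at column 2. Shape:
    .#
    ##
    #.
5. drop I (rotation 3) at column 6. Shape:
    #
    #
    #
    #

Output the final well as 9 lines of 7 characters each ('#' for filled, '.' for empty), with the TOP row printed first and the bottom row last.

Answer: .......
.......
......#
...#..#
..###.#
..###.#
...#..#
..##.##
...##.#

Derivation:
Drop 1: Z rot0 at col 2 lands with bottom-row=0; cleared 0 line(s) (total 0); column heights now [0 0 2 2 1 0 0], max=2
Drop 2: T rot3 at col 5 lands with bottom-row=0; cleared 0 line(s) (total 0); column heights now [0 0 2 2 1 2 3], max=3
Drop 3: Z rot1 at col 3 lands with bottom-row=2; cleared 0 line(s) (total 0); column heights now [0 0 2 4 5 2 3], max=5
Drop 4: Z rot1 at col 2 lands with bottom-row=3; cleared 0 line(s) (total 0); column heights now [0 0 5 6 5 2 3], max=6
Drop 5: I rot3 at col 6 lands with bottom-row=3; cleared 0 line(s) (total 0); column heights now [0 0 5 6 5 2 7], max=7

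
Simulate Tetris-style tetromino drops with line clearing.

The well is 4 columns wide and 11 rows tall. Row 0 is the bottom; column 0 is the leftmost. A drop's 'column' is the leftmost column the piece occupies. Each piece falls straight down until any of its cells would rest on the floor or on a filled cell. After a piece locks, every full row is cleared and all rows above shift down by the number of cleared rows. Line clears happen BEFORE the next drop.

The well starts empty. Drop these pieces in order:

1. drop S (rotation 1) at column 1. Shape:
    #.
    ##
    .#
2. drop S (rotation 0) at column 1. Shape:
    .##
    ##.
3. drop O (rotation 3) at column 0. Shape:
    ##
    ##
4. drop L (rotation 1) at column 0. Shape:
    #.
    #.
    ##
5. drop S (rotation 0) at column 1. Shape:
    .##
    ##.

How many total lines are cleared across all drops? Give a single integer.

Drop 1: S rot1 at col 1 lands with bottom-row=0; cleared 0 line(s) (total 0); column heights now [0 3 2 0], max=3
Drop 2: S rot0 at col 1 lands with bottom-row=3; cleared 0 line(s) (total 0); column heights now [0 4 5 5], max=5
Drop 3: O rot3 at col 0 lands with bottom-row=4; cleared 1 line(s) (total 1); column heights now [5 5 4 0], max=5
Drop 4: L rot1 at col 0 lands with bottom-row=5; cleared 0 line(s) (total 1); column heights now [8 6 4 0], max=8
Drop 5: S rot0 at col 1 lands with bottom-row=6; cleared 0 line(s) (total 1); column heights now [8 7 8 8], max=8

Answer: 1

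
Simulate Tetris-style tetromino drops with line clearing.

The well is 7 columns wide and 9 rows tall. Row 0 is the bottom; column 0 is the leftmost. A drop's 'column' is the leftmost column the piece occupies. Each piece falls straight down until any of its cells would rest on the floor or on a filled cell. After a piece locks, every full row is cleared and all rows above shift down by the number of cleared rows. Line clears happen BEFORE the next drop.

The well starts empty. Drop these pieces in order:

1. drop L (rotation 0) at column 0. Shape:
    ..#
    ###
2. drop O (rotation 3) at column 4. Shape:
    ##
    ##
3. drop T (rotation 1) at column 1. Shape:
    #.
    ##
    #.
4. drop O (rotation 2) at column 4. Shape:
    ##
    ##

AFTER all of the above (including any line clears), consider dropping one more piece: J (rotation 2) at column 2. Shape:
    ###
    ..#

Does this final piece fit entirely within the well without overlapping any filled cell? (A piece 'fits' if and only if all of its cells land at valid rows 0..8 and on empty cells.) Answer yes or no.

Answer: yes

Derivation:
Drop 1: L rot0 at col 0 lands with bottom-row=0; cleared 0 line(s) (total 0); column heights now [1 1 2 0 0 0 0], max=2
Drop 2: O rot3 at col 4 lands with bottom-row=0; cleared 0 line(s) (total 0); column heights now [1 1 2 0 2 2 0], max=2
Drop 3: T rot1 at col 1 lands with bottom-row=1; cleared 0 line(s) (total 0); column heights now [1 4 3 0 2 2 0], max=4
Drop 4: O rot2 at col 4 lands with bottom-row=2; cleared 0 line(s) (total 0); column heights now [1 4 3 0 4 4 0], max=4
Test piece J rot2 at col 2 (width 3): heights before test = [1 4 3 0 4 4 0]; fits = True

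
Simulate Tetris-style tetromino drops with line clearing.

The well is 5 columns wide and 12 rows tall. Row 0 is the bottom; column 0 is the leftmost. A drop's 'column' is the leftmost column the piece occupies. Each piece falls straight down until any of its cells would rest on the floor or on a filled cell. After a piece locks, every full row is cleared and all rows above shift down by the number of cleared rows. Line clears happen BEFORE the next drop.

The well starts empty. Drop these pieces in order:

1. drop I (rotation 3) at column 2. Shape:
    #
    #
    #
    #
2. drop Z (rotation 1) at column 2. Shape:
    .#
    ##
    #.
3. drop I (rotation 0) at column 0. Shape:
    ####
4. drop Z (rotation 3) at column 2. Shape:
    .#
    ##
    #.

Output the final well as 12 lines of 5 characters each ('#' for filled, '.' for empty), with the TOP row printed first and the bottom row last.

Drop 1: I rot3 at col 2 lands with bottom-row=0; cleared 0 line(s) (total 0); column heights now [0 0 4 0 0], max=4
Drop 2: Z rot1 at col 2 lands with bottom-row=4; cleared 0 line(s) (total 0); column heights now [0 0 6 7 0], max=7
Drop 3: I rot0 at col 0 lands with bottom-row=7; cleared 0 line(s) (total 0); column heights now [8 8 8 8 0], max=8
Drop 4: Z rot3 at col 2 lands with bottom-row=8; cleared 0 line(s) (total 0); column heights now [8 8 10 11 0], max=11

Answer: .....
...#.
..##.
..#..
####.
...#.
..##.
..#..
..#..
..#..
..#..
..#..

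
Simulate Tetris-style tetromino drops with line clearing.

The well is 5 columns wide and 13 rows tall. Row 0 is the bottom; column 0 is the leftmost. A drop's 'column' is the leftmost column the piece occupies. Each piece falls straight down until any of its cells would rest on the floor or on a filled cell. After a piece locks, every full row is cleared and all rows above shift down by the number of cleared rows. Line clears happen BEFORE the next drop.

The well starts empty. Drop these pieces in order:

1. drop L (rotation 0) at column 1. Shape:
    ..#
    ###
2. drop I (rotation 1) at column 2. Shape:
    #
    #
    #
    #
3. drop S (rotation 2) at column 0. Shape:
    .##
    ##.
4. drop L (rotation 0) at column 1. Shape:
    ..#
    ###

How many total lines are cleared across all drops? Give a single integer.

Answer: 0

Derivation:
Drop 1: L rot0 at col 1 lands with bottom-row=0; cleared 0 line(s) (total 0); column heights now [0 1 1 2 0], max=2
Drop 2: I rot1 at col 2 lands with bottom-row=1; cleared 0 line(s) (total 0); column heights now [0 1 5 2 0], max=5
Drop 3: S rot2 at col 0 lands with bottom-row=4; cleared 0 line(s) (total 0); column heights now [5 6 6 2 0], max=6
Drop 4: L rot0 at col 1 lands with bottom-row=6; cleared 0 line(s) (total 0); column heights now [5 7 7 8 0], max=8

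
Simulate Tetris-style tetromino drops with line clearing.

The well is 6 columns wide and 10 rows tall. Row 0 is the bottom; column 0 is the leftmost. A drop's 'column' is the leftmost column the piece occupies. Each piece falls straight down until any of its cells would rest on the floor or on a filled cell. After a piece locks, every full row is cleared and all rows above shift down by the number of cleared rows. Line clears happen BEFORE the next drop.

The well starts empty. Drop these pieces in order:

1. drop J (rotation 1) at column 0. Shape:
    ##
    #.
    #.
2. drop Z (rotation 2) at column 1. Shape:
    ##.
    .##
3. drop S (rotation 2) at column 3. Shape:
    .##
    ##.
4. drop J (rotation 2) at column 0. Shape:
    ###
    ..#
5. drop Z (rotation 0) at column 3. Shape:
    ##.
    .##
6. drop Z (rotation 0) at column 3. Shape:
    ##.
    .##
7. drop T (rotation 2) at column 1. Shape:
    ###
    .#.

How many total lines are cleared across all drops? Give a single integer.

Answer: 0

Derivation:
Drop 1: J rot1 at col 0 lands with bottom-row=0; cleared 0 line(s) (total 0); column heights now [3 3 0 0 0 0], max=3
Drop 2: Z rot2 at col 1 lands with bottom-row=2; cleared 0 line(s) (total 0); column heights now [3 4 4 3 0 0], max=4
Drop 3: S rot2 at col 3 lands with bottom-row=3; cleared 0 line(s) (total 0); column heights now [3 4 4 4 5 5], max=5
Drop 4: J rot2 at col 0 lands with bottom-row=4; cleared 0 line(s) (total 0); column heights now [6 6 6 4 5 5], max=6
Drop 5: Z rot0 at col 3 lands with bottom-row=5; cleared 0 line(s) (total 0); column heights now [6 6 6 7 7 6], max=7
Drop 6: Z rot0 at col 3 lands with bottom-row=7; cleared 0 line(s) (total 0); column heights now [6 6 6 9 9 8], max=9
Drop 7: T rot2 at col 1 lands with bottom-row=8; cleared 0 line(s) (total 0); column heights now [6 10 10 10 9 8], max=10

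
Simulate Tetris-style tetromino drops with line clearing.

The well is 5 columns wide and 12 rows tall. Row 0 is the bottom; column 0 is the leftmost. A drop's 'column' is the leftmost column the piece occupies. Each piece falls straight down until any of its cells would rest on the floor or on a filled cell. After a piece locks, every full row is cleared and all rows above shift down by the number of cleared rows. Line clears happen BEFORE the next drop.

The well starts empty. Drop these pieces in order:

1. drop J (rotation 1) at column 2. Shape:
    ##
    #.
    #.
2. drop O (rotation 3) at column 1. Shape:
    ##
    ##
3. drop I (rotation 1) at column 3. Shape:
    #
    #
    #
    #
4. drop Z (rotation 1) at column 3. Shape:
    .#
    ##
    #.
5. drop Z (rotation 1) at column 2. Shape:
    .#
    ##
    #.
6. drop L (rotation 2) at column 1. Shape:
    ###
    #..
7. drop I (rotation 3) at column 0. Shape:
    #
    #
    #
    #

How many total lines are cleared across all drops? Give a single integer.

Drop 1: J rot1 at col 2 lands with bottom-row=0; cleared 0 line(s) (total 0); column heights now [0 0 3 3 0], max=3
Drop 2: O rot3 at col 1 lands with bottom-row=3; cleared 0 line(s) (total 0); column heights now [0 5 5 3 0], max=5
Drop 3: I rot1 at col 3 lands with bottom-row=3; cleared 0 line(s) (total 0); column heights now [0 5 5 7 0], max=7
Drop 4: Z rot1 at col 3 lands with bottom-row=7; cleared 0 line(s) (total 0); column heights now [0 5 5 9 10], max=10
Drop 5: Z rot1 at col 2 lands with bottom-row=8; cleared 0 line(s) (total 0); column heights now [0 5 10 11 10], max=11
Drop 6: L rot2 at col 1 lands with bottom-row=10; cleared 0 line(s) (total 0); column heights now [0 12 12 12 10], max=12
Drop 7: I rot3 at col 0 lands with bottom-row=0; cleared 0 line(s) (total 0); column heights now [4 12 12 12 10], max=12

Answer: 0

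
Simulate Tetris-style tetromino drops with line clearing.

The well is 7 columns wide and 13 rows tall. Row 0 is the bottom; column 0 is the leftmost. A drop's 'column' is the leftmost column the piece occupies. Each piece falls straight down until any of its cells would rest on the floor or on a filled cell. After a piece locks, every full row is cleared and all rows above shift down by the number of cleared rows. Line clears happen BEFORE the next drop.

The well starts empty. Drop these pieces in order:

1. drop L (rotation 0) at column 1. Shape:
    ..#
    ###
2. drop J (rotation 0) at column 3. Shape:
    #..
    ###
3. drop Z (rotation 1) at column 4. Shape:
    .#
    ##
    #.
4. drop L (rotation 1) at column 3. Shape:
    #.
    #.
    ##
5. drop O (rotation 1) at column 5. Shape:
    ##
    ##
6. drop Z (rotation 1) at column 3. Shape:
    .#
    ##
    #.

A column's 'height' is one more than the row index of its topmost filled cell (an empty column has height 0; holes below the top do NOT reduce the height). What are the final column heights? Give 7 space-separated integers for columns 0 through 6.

Drop 1: L rot0 at col 1 lands with bottom-row=0; cleared 0 line(s) (total 0); column heights now [0 1 1 2 0 0 0], max=2
Drop 2: J rot0 at col 3 lands with bottom-row=2; cleared 0 line(s) (total 0); column heights now [0 1 1 4 3 3 0], max=4
Drop 3: Z rot1 at col 4 lands with bottom-row=3; cleared 0 line(s) (total 0); column heights now [0 1 1 4 5 6 0], max=6
Drop 4: L rot1 at col 3 lands with bottom-row=5; cleared 0 line(s) (total 0); column heights now [0 1 1 8 6 6 0], max=8
Drop 5: O rot1 at col 5 lands with bottom-row=6; cleared 0 line(s) (total 0); column heights now [0 1 1 8 6 8 8], max=8
Drop 6: Z rot1 at col 3 lands with bottom-row=8; cleared 0 line(s) (total 0); column heights now [0 1 1 10 11 8 8], max=11

Answer: 0 1 1 10 11 8 8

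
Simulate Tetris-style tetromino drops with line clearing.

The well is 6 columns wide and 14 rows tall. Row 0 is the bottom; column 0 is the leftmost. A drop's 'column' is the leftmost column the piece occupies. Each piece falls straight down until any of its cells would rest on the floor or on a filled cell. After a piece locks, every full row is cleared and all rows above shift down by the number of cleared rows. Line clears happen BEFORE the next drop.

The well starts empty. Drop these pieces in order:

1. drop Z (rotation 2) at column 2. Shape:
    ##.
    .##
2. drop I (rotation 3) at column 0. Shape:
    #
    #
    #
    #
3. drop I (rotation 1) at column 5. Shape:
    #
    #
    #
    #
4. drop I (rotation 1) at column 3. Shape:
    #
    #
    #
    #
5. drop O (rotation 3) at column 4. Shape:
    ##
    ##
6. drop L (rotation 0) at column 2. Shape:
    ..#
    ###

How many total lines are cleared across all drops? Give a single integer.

Answer: 0

Derivation:
Drop 1: Z rot2 at col 2 lands with bottom-row=0; cleared 0 line(s) (total 0); column heights now [0 0 2 2 1 0], max=2
Drop 2: I rot3 at col 0 lands with bottom-row=0; cleared 0 line(s) (total 0); column heights now [4 0 2 2 1 0], max=4
Drop 3: I rot1 at col 5 lands with bottom-row=0; cleared 0 line(s) (total 0); column heights now [4 0 2 2 1 4], max=4
Drop 4: I rot1 at col 3 lands with bottom-row=2; cleared 0 line(s) (total 0); column heights now [4 0 2 6 1 4], max=6
Drop 5: O rot3 at col 4 lands with bottom-row=4; cleared 0 line(s) (total 0); column heights now [4 0 2 6 6 6], max=6
Drop 6: L rot0 at col 2 lands with bottom-row=6; cleared 0 line(s) (total 0); column heights now [4 0 7 7 8 6], max=8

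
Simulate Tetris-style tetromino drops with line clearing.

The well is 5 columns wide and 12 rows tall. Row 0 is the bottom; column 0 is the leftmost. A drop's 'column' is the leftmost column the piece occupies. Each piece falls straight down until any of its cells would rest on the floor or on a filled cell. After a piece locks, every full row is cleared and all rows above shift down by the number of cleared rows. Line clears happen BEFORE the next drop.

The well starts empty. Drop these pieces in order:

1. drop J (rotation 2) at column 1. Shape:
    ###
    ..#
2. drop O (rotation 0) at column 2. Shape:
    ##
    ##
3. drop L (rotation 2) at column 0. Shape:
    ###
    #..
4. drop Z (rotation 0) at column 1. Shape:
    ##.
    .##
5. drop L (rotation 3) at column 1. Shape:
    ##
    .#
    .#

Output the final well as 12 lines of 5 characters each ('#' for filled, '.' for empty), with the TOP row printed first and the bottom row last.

Answer: .....
.....
.##..
..#..
..#..
.##..
..##.
###..
#.##.
..##.
.###.
...#.

Derivation:
Drop 1: J rot2 at col 1 lands with bottom-row=0; cleared 0 line(s) (total 0); column heights now [0 2 2 2 0], max=2
Drop 2: O rot0 at col 2 lands with bottom-row=2; cleared 0 line(s) (total 0); column heights now [0 2 4 4 0], max=4
Drop 3: L rot2 at col 0 lands with bottom-row=3; cleared 0 line(s) (total 0); column heights now [5 5 5 4 0], max=5
Drop 4: Z rot0 at col 1 lands with bottom-row=5; cleared 0 line(s) (total 0); column heights now [5 7 7 6 0], max=7
Drop 5: L rot3 at col 1 lands with bottom-row=7; cleared 0 line(s) (total 0); column heights now [5 10 10 6 0], max=10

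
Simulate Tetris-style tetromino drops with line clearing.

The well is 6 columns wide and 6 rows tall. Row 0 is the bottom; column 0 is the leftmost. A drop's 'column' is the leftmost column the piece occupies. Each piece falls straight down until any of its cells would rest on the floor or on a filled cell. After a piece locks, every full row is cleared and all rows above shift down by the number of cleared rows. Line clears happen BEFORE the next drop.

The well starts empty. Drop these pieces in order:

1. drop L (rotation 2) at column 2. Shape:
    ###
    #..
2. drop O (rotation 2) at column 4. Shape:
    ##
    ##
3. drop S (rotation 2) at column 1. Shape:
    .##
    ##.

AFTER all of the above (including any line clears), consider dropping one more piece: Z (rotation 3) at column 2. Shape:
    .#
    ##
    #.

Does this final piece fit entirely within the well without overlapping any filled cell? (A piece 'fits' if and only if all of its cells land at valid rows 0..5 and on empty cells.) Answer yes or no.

Answer: no

Derivation:
Drop 1: L rot2 at col 2 lands with bottom-row=0; cleared 0 line(s) (total 0); column heights now [0 0 2 2 2 0], max=2
Drop 2: O rot2 at col 4 lands with bottom-row=2; cleared 0 line(s) (total 0); column heights now [0 0 2 2 4 4], max=4
Drop 3: S rot2 at col 1 lands with bottom-row=2; cleared 0 line(s) (total 0); column heights now [0 3 4 4 4 4], max=4
Test piece Z rot3 at col 2 (width 2): heights before test = [0 3 4 4 4 4]; fits = False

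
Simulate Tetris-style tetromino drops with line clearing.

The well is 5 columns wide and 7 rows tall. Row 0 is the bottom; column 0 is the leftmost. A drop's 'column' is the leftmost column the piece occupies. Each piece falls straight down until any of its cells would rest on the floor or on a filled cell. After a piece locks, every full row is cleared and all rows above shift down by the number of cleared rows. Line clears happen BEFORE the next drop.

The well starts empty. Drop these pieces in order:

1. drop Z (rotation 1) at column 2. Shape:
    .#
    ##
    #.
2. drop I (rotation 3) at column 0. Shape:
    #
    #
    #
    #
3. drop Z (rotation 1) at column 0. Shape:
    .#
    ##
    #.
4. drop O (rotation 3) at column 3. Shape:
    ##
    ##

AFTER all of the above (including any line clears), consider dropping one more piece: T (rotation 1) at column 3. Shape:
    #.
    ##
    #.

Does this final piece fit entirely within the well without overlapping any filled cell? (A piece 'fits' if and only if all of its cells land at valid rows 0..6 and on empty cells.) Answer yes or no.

Drop 1: Z rot1 at col 2 lands with bottom-row=0; cleared 0 line(s) (total 0); column heights now [0 0 2 3 0], max=3
Drop 2: I rot3 at col 0 lands with bottom-row=0; cleared 0 line(s) (total 0); column heights now [4 0 2 3 0], max=4
Drop 3: Z rot1 at col 0 lands with bottom-row=4; cleared 0 line(s) (total 0); column heights now [6 7 2 3 0], max=7
Drop 4: O rot3 at col 3 lands with bottom-row=3; cleared 0 line(s) (total 0); column heights now [6 7 2 5 5], max=7
Test piece T rot1 at col 3 (width 2): heights before test = [6 7 2 5 5]; fits = False

Answer: no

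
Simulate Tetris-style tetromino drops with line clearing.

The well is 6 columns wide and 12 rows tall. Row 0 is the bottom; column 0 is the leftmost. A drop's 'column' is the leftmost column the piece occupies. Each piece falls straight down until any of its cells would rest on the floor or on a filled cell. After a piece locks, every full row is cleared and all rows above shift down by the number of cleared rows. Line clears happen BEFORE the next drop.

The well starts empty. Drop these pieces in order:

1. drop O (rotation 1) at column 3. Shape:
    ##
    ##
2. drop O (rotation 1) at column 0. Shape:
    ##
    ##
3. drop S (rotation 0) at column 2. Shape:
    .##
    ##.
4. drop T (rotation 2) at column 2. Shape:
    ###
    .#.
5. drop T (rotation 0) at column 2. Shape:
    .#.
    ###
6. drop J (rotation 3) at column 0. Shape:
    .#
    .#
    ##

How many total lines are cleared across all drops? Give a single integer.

Answer: 0

Derivation:
Drop 1: O rot1 at col 3 lands with bottom-row=0; cleared 0 line(s) (total 0); column heights now [0 0 0 2 2 0], max=2
Drop 2: O rot1 at col 0 lands with bottom-row=0; cleared 0 line(s) (total 0); column heights now [2 2 0 2 2 0], max=2
Drop 3: S rot0 at col 2 lands with bottom-row=2; cleared 0 line(s) (total 0); column heights now [2 2 3 4 4 0], max=4
Drop 4: T rot2 at col 2 lands with bottom-row=4; cleared 0 line(s) (total 0); column heights now [2 2 6 6 6 0], max=6
Drop 5: T rot0 at col 2 lands with bottom-row=6; cleared 0 line(s) (total 0); column heights now [2 2 7 8 7 0], max=8
Drop 6: J rot3 at col 0 lands with bottom-row=2; cleared 0 line(s) (total 0); column heights now [3 5 7 8 7 0], max=8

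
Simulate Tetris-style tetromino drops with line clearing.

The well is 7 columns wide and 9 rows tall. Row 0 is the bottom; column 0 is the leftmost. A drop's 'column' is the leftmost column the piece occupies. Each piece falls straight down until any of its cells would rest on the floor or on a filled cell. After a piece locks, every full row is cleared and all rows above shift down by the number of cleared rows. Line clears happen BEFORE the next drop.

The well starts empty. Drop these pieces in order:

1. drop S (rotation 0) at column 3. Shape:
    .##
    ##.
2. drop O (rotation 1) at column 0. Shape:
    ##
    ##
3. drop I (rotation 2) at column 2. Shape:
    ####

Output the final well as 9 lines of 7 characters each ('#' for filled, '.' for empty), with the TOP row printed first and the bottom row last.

Drop 1: S rot0 at col 3 lands with bottom-row=0; cleared 0 line(s) (total 0); column heights now [0 0 0 1 2 2 0], max=2
Drop 2: O rot1 at col 0 lands with bottom-row=0; cleared 0 line(s) (total 0); column heights now [2 2 0 1 2 2 0], max=2
Drop 3: I rot2 at col 2 lands with bottom-row=2; cleared 0 line(s) (total 0); column heights now [2 2 3 3 3 3 0], max=3

Answer: .......
.......
.......
.......
.......
.......
..####.
##..##.
##.##..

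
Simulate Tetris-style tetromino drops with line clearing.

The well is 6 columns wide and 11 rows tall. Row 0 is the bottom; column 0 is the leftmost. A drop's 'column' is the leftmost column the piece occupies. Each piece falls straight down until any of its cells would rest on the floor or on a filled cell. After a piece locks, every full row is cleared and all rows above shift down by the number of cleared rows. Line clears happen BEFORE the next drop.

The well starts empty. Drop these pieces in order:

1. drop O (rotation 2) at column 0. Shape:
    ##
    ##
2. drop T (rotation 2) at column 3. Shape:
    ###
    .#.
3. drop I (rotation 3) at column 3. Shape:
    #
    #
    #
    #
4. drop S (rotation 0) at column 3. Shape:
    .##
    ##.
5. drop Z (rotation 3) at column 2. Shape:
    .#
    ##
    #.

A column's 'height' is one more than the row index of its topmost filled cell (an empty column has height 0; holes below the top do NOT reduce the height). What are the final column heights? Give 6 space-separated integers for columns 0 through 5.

Drop 1: O rot2 at col 0 lands with bottom-row=0; cleared 0 line(s) (total 0); column heights now [2 2 0 0 0 0], max=2
Drop 2: T rot2 at col 3 lands with bottom-row=0; cleared 0 line(s) (total 0); column heights now [2 2 0 2 2 2], max=2
Drop 3: I rot3 at col 3 lands with bottom-row=2; cleared 0 line(s) (total 0); column heights now [2 2 0 6 2 2], max=6
Drop 4: S rot0 at col 3 lands with bottom-row=6; cleared 0 line(s) (total 0); column heights now [2 2 0 7 8 8], max=8
Drop 5: Z rot3 at col 2 lands with bottom-row=6; cleared 0 line(s) (total 0); column heights now [2 2 8 9 8 8], max=9

Answer: 2 2 8 9 8 8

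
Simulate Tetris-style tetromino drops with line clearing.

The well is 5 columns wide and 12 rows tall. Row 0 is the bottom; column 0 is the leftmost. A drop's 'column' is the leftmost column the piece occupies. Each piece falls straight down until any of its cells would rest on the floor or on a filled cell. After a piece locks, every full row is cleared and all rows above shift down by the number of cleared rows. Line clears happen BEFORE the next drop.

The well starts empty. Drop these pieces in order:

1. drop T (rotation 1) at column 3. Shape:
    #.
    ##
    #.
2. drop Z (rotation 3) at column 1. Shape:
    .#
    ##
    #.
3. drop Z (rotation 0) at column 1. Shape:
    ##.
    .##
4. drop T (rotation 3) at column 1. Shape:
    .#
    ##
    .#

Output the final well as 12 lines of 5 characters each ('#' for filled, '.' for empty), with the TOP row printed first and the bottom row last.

Drop 1: T rot1 at col 3 lands with bottom-row=0; cleared 0 line(s) (total 0); column heights now [0 0 0 3 2], max=3
Drop 2: Z rot3 at col 1 lands with bottom-row=0; cleared 0 line(s) (total 0); column heights now [0 2 3 3 2], max=3
Drop 3: Z rot0 at col 1 lands with bottom-row=3; cleared 0 line(s) (total 0); column heights now [0 5 5 4 2], max=5
Drop 4: T rot3 at col 1 lands with bottom-row=5; cleared 0 line(s) (total 0); column heights now [0 7 8 4 2], max=8

Answer: .....
.....
.....
.....
..#..
.##..
..#..
.##..
..##.
..##.
.####
.#.#.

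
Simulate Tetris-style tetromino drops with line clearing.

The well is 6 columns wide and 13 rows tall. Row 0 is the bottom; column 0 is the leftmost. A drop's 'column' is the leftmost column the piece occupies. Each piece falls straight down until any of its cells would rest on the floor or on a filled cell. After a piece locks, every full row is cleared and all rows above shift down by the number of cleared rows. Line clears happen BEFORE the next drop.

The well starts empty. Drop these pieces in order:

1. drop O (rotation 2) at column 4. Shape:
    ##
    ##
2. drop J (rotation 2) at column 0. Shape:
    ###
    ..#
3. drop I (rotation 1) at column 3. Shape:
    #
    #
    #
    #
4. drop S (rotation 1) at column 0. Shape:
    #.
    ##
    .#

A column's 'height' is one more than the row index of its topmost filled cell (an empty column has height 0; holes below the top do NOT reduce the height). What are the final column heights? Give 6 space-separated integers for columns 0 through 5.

Drop 1: O rot2 at col 4 lands with bottom-row=0; cleared 0 line(s) (total 0); column heights now [0 0 0 0 2 2], max=2
Drop 2: J rot2 at col 0 lands with bottom-row=0; cleared 0 line(s) (total 0); column heights now [2 2 2 0 2 2], max=2
Drop 3: I rot1 at col 3 lands with bottom-row=0; cleared 1 line(s) (total 1); column heights now [0 0 1 3 1 1], max=3
Drop 4: S rot1 at col 0 lands with bottom-row=0; cleared 0 line(s) (total 1); column heights now [3 2 1 3 1 1], max=3

Answer: 3 2 1 3 1 1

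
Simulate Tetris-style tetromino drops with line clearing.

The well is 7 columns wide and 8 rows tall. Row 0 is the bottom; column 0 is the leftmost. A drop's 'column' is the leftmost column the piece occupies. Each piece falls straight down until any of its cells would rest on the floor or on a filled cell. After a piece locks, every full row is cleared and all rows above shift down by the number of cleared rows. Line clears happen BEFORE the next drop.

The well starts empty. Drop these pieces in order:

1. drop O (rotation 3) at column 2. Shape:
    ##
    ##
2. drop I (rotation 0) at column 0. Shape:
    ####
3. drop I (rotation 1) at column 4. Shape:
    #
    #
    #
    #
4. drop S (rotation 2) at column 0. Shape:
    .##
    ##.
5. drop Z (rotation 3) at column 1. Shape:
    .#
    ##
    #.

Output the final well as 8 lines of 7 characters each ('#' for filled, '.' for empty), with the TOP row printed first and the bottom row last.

Answer: ..#....
.##....
.#.....
.##....
##..#..
#####..
..###..
..###..

Derivation:
Drop 1: O rot3 at col 2 lands with bottom-row=0; cleared 0 line(s) (total 0); column heights now [0 0 2 2 0 0 0], max=2
Drop 2: I rot0 at col 0 lands with bottom-row=2; cleared 0 line(s) (total 0); column heights now [3 3 3 3 0 0 0], max=3
Drop 3: I rot1 at col 4 lands with bottom-row=0; cleared 0 line(s) (total 0); column heights now [3 3 3 3 4 0 0], max=4
Drop 4: S rot2 at col 0 lands with bottom-row=3; cleared 0 line(s) (total 0); column heights now [4 5 5 3 4 0 0], max=5
Drop 5: Z rot3 at col 1 lands with bottom-row=5; cleared 0 line(s) (total 0); column heights now [4 7 8 3 4 0 0], max=8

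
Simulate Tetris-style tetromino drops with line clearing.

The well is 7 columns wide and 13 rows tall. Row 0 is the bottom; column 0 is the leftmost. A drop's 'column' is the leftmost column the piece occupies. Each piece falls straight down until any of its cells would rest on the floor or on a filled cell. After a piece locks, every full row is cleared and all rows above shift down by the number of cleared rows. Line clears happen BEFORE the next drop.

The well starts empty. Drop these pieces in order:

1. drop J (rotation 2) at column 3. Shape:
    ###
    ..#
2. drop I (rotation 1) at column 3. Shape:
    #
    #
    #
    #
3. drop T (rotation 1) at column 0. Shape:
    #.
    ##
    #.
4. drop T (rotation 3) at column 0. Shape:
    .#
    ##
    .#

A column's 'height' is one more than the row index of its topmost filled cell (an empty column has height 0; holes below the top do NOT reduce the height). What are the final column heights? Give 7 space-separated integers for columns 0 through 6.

Answer: 4 5 0 6 2 2 0

Derivation:
Drop 1: J rot2 at col 3 lands with bottom-row=0; cleared 0 line(s) (total 0); column heights now [0 0 0 2 2 2 0], max=2
Drop 2: I rot1 at col 3 lands with bottom-row=2; cleared 0 line(s) (total 0); column heights now [0 0 0 6 2 2 0], max=6
Drop 3: T rot1 at col 0 lands with bottom-row=0; cleared 0 line(s) (total 0); column heights now [3 2 0 6 2 2 0], max=6
Drop 4: T rot3 at col 0 lands with bottom-row=2; cleared 0 line(s) (total 0); column heights now [4 5 0 6 2 2 0], max=6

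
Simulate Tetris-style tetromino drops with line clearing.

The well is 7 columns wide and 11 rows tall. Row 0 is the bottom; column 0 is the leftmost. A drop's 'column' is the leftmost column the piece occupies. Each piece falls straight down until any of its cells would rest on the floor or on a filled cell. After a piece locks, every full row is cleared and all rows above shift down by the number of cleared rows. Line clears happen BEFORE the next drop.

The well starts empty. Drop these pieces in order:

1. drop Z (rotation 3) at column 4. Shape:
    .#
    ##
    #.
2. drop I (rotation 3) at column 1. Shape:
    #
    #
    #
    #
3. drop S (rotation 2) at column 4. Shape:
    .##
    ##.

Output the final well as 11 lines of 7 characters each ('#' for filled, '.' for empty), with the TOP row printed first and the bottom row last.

Answer: .......
.......
.......
.......
.......
.......
.....##
.#..##.
.#...#.
.#..##.
.#..#..

Derivation:
Drop 1: Z rot3 at col 4 lands with bottom-row=0; cleared 0 line(s) (total 0); column heights now [0 0 0 0 2 3 0], max=3
Drop 2: I rot3 at col 1 lands with bottom-row=0; cleared 0 line(s) (total 0); column heights now [0 4 0 0 2 3 0], max=4
Drop 3: S rot2 at col 4 lands with bottom-row=3; cleared 0 line(s) (total 0); column heights now [0 4 0 0 4 5 5], max=5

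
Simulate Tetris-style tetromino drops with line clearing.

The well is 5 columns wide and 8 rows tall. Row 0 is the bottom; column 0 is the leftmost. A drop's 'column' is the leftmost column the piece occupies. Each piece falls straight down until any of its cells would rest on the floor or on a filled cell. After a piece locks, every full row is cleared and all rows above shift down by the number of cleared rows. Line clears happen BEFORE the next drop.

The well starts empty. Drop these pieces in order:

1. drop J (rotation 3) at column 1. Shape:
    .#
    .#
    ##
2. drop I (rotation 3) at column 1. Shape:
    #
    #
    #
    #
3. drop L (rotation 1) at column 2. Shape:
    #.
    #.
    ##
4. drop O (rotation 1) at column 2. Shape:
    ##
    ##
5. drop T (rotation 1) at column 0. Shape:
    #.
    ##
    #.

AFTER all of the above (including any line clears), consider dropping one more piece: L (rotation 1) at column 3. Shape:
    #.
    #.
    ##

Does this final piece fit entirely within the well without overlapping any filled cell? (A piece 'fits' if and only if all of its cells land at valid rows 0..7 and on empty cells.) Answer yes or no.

Drop 1: J rot3 at col 1 lands with bottom-row=0; cleared 0 line(s) (total 0); column heights now [0 1 3 0 0], max=3
Drop 2: I rot3 at col 1 lands with bottom-row=1; cleared 0 line(s) (total 0); column heights now [0 5 3 0 0], max=5
Drop 3: L rot1 at col 2 lands with bottom-row=3; cleared 0 line(s) (total 0); column heights now [0 5 6 4 0], max=6
Drop 4: O rot1 at col 2 lands with bottom-row=6; cleared 0 line(s) (total 0); column heights now [0 5 8 8 0], max=8
Drop 5: T rot1 at col 0 lands with bottom-row=4; cleared 0 line(s) (total 0); column heights now [7 6 8 8 0], max=8
Test piece L rot1 at col 3 (width 2): heights before test = [7 6 8 8 0]; fits = False

Answer: no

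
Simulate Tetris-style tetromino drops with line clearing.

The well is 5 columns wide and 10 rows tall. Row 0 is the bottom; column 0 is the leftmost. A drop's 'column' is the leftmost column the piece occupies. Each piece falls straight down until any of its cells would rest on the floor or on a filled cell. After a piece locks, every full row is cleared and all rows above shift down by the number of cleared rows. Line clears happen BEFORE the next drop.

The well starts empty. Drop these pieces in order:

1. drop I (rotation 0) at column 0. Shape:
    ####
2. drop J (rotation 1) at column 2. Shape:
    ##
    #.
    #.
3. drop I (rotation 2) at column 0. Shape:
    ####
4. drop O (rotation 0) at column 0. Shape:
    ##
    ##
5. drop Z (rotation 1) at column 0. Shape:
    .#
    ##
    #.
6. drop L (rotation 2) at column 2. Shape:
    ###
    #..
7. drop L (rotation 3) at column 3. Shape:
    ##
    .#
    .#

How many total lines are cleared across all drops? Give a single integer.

Drop 1: I rot0 at col 0 lands with bottom-row=0; cleared 0 line(s) (total 0); column heights now [1 1 1 1 0], max=1
Drop 2: J rot1 at col 2 lands with bottom-row=1; cleared 0 line(s) (total 0); column heights now [1 1 4 4 0], max=4
Drop 3: I rot2 at col 0 lands with bottom-row=4; cleared 0 line(s) (total 0); column heights now [5 5 5 5 0], max=5
Drop 4: O rot0 at col 0 lands with bottom-row=5; cleared 0 line(s) (total 0); column heights now [7 7 5 5 0], max=7
Drop 5: Z rot1 at col 0 lands with bottom-row=7; cleared 0 line(s) (total 0); column heights now [9 10 5 5 0], max=10
Drop 6: L rot2 at col 2 lands with bottom-row=5; cleared 1 line(s) (total 1); column heights now [8 9 6 5 0], max=9
Drop 7: L rot3 at col 3 lands with bottom-row=3; cleared 2 line(s) (total 3); column heights now [6 7 4 4 4], max=7

Answer: 3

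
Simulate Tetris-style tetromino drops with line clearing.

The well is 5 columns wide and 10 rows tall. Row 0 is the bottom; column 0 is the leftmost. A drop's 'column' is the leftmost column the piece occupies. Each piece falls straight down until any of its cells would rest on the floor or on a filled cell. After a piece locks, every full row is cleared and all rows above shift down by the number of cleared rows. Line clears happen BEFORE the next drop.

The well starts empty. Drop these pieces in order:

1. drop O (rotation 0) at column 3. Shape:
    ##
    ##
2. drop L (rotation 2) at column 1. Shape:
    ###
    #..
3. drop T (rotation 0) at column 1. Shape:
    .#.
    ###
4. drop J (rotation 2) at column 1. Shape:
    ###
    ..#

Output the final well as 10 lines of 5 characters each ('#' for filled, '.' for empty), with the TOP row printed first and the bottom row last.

Answer: .....
.....
.....
.....
.###.
..##.
.###.
.###.
.#.##
...##

Derivation:
Drop 1: O rot0 at col 3 lands with bottom-row=0; cleared 0 line(s) (total 0); column heights now [0 0 0 2 2], max=2
Drop 2: L rot2 at col 1 lands with bottom-row=1; cleared 0 line(s) (total 0); column heights now [0 3 3 3 2], max=3
Drop 3: T rot0 at col 1 lands with bottom-row=3; cleared 0 line(s) (total 0); column heights now [0 4 5 4 2], max=5
Drop 4: J rot2 at col 1 lands with bottom-row=4; cleared 0 line(s) (total 0); column heights now [0 6 6 6 2], max=6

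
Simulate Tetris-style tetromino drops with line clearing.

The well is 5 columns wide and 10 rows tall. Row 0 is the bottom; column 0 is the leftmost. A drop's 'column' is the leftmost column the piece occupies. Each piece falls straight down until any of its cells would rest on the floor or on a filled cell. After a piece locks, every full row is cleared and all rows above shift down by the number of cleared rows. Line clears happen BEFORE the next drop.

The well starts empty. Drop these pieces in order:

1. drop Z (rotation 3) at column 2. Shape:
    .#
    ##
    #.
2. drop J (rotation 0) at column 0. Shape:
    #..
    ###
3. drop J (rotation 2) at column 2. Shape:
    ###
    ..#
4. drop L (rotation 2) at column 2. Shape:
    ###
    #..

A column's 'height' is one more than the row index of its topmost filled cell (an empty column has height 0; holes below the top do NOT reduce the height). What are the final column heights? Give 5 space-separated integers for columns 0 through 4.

Drop 1: Z rot3 at col 2 lands with bottom-row=0; cleared 0 line(s) (total 0); column heights now [0 0 2 3 0], max=3
Drop 2: J rot0 at col 0 lands with bottom-row=2; cleared 0 line(s) (total 0); column heights now [4 3 3 3 0], max=4
Drop 3: J rot2 at col 2 lands with bottom-row=2; cleared 1 line(s) (total 1); column heights now [3 0 3 3 3], max=3
Drop 4: L rot2 at col 2 lands with bottom-row=3; cleared 0 line(s) (total 1); column heights now [3 0 5 5 5], max=5

Answer: 3 0 5 5 5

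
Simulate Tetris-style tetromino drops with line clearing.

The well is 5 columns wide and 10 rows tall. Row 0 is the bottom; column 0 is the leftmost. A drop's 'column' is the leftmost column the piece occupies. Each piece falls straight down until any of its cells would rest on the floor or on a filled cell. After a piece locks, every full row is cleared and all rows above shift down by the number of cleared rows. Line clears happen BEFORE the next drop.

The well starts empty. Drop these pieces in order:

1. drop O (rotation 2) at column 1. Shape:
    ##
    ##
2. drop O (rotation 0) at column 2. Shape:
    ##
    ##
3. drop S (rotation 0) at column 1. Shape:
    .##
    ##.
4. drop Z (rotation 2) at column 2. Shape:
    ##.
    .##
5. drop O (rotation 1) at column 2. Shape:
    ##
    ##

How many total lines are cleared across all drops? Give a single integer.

Drop 1: O rot2 at col 1 lands with bottom-row=0; cleared 0 line(s) (total 0); column heights now [0 2 2 0 0], max=2
Drop 2: O rot0 at col 2 lands with bottom-row=2; cleared 0 line(s) (total 0); column heights now [0 2 4 4 0], max=4
Drop 3: S rot0 at col 1 lands with bottom-row=4; cleared 0 line(s) (total 0); column heights now [0 5 6 6 0], max=6
Drop 4: Z rot2 at col 2 lands with bottom-row=6; cleared 0 line(s) (total 0); column heights now [0 5 8 8 7], max=8
Drop 5: O rot1 at col 2 lands with bottom-row=8; cleared 0 line(s) (total 0); column heights now [0 5 10 10 7], max=10

Answer: 0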